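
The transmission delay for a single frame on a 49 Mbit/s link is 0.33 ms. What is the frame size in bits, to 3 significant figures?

16200 bits

L = R × t_tx = 49000000 b/s × 0.00033 s = 16170 bits.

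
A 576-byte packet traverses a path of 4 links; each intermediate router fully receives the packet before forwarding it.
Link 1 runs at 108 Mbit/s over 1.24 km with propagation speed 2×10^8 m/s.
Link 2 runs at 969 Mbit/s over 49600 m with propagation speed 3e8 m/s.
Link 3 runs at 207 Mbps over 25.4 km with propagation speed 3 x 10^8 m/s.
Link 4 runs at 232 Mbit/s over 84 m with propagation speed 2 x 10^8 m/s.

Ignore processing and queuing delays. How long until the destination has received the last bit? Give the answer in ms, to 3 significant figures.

L = 576 × 8 = 4608 bits.
Transmission delays (L/R per hop): 0.0426667, 0.00475542, 0.0222609, 0.0198621 ms; sum = 0.089545 ms.
Propagation delays (d/s per hop): 0.0062, 0.165333, 0.0846667, 0.00042 ms; sum = 0.25662 ms.
End-to-end = 0.346 ms.

0.346 ms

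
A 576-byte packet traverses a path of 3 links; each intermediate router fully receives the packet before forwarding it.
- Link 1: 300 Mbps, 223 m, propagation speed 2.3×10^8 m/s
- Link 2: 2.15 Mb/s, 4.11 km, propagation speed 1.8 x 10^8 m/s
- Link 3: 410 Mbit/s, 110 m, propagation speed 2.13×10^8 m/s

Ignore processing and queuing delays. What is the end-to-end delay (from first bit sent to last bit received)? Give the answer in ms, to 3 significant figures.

L = 576 × 8 = 4608 bits.
Transmission delays (L/R per hop): 0.01536, 2.14326, 0.011239 ms; sum = 2.16985 ms.
Propagation delays (d/s per hop): 0.000969565, 0.0228333, 0.000516432 ms; sum = 0.0243193 ms.
End-to-end = 2.19 ms.

2.19 ms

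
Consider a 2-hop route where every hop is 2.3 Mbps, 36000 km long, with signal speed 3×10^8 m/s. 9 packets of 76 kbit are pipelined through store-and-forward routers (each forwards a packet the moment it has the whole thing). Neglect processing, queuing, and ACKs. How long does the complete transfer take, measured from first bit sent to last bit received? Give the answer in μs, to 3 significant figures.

Per-hop transmission t_tx = L/R = 76000/2300000 = 33043.5 μs.
Per-hop propagation t_prop = 36000000/300000000 = 120000 μs.
Pipeline fill: first packet needs 2·t_tx to clear all hops; remaining 8 packets each add one t_tx.
Total = (2+9-1)·t_tx + 2·t_prop = 10·33043.5 + 2·120000 = 570000 μs.

570000 μs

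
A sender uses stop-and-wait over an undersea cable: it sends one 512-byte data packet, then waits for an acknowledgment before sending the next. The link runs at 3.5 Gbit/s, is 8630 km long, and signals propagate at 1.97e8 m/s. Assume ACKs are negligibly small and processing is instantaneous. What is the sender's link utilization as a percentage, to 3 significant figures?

0.00134 %

t_tx = L/R = 4096/3500000000 = 1.17029e-06 s.
t_prop = 8630000/197000000 = 0.0438071 s; RTT = 0.0876142 s.
Cycle = t_tx + RTT = 0.0876154 s.
Utilization = t_tx / cycle = 1.17029e-06/0.0876154 = 0.00134 %.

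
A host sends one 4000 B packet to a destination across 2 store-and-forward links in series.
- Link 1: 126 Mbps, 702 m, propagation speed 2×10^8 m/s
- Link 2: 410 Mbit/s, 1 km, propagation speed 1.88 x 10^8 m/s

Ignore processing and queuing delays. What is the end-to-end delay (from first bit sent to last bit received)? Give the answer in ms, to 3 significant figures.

0.341 ms

L = 4000 × 8 = 32000 bits.
Transmission delays (L/R per hop): 0.253968, 0.0780488 ms; sum = 0.332017 ms.
Propagation delays (d/s per hop): 0.00351, 0.00531915 ms; sum = 0.00882915 ms.
End-to-end = 0.341 ms.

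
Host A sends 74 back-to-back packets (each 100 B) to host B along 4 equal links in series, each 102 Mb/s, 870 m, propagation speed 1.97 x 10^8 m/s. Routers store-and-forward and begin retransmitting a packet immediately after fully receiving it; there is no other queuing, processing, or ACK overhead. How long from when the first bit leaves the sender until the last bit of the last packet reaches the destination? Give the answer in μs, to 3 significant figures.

622 μs

Per-hop transmission t_tx = L/R = 800/102000000 = 7.84314 μs.
Per-hop propagation t_prop = 870/197000000 = 4.41624 μs.
Pipeline fill: first packet needs 4·t_tx to clear all hops; remaining 73 packets each add one t_tx.
Total = (4+74-1)·t_tx + 4·t_prop = 77·7.84314 + 4·4.41624 = 622 μs.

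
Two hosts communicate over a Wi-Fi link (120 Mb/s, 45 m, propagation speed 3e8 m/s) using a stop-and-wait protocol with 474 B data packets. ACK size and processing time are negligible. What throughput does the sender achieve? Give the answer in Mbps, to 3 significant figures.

119 Mbps

t_tx = L/R = 3792/120000000 = 3.16e-05 s.
t_prop = 45/300000000 = 1.5e-07 s; RTT = 3e-07 s.
Cycle = t_tx + RTT = 3.19e-05 s.
Throughput = L / cycle = 3792 / 3.19e-05 = 119 Mbps.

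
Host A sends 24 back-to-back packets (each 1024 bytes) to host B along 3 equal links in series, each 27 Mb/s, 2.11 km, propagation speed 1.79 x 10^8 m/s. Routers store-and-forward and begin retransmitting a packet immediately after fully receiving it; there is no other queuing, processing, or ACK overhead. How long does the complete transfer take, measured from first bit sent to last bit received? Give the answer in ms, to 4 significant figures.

Per-hop transmission t_tx = L/R = 8192/27000000 = 0.303407 ms.
Per-hop propagation t_prop = 2110/179000000 = 0.0117877 ms.
Pipeline fill: first packet needs 3·t_tx to clear all hops; remaining 23 packets each add one t_tx.
Total = (3+24-1)·t_tx + 3·t_prop = 26·0.303407 + 3·0.0117877 = 7.924 ms.

7.924 ms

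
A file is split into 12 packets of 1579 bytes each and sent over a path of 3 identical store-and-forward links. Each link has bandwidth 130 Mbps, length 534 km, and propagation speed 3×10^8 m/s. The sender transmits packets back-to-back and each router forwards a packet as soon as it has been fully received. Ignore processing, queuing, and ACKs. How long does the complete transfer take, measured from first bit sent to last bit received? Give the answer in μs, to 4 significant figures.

Per-hop transmission t_tx = L/R = 12632/130000000 = 97.1692 μs.
Per-hop propagation t_prop = 534000/300000000 = 1780 μs.
Pipeline fill: first packet needs 3·t_tx to clear all hops; remaining 11 packets each add one t_tx.
Total = (3+12-1)·t_tx + 3·t_prop = 14·97.1692 + 3·1780 = 6700 μs.

6700 μs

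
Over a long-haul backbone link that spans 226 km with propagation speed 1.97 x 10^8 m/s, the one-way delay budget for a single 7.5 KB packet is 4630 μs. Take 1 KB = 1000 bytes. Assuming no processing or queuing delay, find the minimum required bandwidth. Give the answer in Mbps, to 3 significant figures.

L = 60000 bits.
Propagation delay = 226000 / 197000000 = 1147.21 μs.
Transmission budget = 4630 − 1147.21 = 3482.79 μs.
R ≥ L / t_tx = 60000 bits / 0.00348279 s = 17.2 Mbps.

17.2 Mbps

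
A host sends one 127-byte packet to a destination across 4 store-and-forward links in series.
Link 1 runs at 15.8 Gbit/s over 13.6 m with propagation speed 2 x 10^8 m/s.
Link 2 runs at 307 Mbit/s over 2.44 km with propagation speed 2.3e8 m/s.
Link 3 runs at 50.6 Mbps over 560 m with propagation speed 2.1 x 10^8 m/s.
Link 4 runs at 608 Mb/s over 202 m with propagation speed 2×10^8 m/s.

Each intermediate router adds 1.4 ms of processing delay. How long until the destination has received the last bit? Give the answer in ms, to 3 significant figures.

4.24 ms

L = 127 × 8 = 1016 bits.
Transmission delays (L/R per hop): 6.43038e-05, 0.00330945, 0.0200791, 0.00167105 ms; sum = 0.0251239 ms.
Propagation delays (d/s per hop): 6.8e-05, 0.0106087, 0.00266667, 0.00101 ms; sum = 0.0143534 ms.
Processing at 3 router(s): 3 × 1.4 ms = 4.2 ms.
End-to-end = 4.24 ms.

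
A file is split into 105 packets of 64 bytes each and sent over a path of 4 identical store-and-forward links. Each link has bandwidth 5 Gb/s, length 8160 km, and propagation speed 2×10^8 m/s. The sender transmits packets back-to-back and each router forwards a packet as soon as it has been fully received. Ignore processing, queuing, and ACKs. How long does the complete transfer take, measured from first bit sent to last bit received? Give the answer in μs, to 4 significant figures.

163200 μs

Per-hop transmission t_tx = L/R = 512/5000000000 = 0.1024 μs.
Per-hop propagation t_prop = 8160000/200000000 = 40800 μs.
Pipeline fill: first packet needs 4·t_tx to clear all hops; remaining 104 packets each add one t_tx.
Total = (4+105-1)·t_tx + 4·t_prop = 108·0.1024 + 4·40800 = 163200 μs.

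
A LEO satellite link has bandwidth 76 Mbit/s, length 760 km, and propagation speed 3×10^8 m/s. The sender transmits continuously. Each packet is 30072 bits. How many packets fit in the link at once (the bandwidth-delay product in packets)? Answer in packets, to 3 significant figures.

6.40 packets

Propagation delay = 760000 / 300000000 = 0.00253333 s.
BDP = R × t_prop = 76000000 × 0.00253333 = 192533 bits.
In packets of 30072 bits: 6.40 packets.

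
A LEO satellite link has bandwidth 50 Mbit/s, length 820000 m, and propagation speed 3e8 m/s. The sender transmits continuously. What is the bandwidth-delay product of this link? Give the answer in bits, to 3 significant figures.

Propagation delay = 820000 / 300000000 = 0.00273333 s.
BDP = R × t_prop = 50000000 × 0.00273333 = 136667 bits.

137000 bits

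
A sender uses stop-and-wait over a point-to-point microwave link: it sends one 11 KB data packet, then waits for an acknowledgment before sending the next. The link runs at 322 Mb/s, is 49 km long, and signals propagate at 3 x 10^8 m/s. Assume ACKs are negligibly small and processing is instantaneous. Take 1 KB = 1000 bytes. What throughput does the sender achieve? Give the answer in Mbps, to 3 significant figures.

t_tx = L/R = 88000/322000000 = 0.000273292 s.
t_prop = 49000/300000000 = 0.000163333 s; RTT = 0.000326667 s.
Cycle = t_tx + RTT = 0.000599959 s.
Throughput = L / cycle = 88000 / 0.000599959 = 147 Mbps.

147 Mbps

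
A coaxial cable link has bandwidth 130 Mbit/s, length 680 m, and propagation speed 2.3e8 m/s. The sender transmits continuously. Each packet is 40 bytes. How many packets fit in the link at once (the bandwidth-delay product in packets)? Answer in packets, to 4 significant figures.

1.201 packets

Propagation delay = 680 / 2.3e+08 = 2.95652e-06 s.
BDP = R × t_prop = 130000000 × 2.95652e-06 = 384.348 bits.
In packets of 320 bits: 1.201 packets.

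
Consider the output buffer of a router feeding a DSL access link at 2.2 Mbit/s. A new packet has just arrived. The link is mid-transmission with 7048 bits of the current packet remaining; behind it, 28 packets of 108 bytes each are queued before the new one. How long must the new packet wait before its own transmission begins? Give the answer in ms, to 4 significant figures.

14.20 ms

Each queued packet: L/R = 864/2200000 = 0.392727 ms.
28 queued → 10.9964 ms.
Plus remaining 7048 bits of current packet: 3.20364 ms.
Queuing delay = 14.20 ms.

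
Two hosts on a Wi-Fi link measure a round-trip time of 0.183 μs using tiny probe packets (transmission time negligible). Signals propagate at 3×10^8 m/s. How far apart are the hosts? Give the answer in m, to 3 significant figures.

27.5 m

One-way propagation = RTT/2 = 0.0915 μs.
d = s × t = 300000000 × 9.15e-08 = 27.5 m.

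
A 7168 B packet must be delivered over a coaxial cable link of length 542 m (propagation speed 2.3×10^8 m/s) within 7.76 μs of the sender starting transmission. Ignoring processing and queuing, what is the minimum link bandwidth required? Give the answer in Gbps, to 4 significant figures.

L = 57344 bits.
Propagation delay = 542 / 2.3e+08 = 2.35652 μs.
Transmission budget = 7.76 − 2.35652 = 5.40348 μs.
R ≥ L / t_tx = 57344 bits / 5.40348e-06 s = 10.61 Gbps.

10.61 Gbps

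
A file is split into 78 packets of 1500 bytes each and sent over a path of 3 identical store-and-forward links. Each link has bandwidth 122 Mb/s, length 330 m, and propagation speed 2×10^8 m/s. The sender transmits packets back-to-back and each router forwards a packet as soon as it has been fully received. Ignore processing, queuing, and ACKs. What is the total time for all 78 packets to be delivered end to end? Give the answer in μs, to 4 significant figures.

Per-hop transmission t_tx = L/R = 12000/122000000 = 98.3607 μs.
Per-hop propagation t_prop = 330/200000000 = 1.65 μs.
Pipeline fill: first packet needs 3·t_tx to clear all hops; remaining 77 packets each add one t_tx.
Total = (3+78-1)·t_tx + 3·t_prop = 80·98.3607 + 3·1.65 = 7874 μs.

7874 μs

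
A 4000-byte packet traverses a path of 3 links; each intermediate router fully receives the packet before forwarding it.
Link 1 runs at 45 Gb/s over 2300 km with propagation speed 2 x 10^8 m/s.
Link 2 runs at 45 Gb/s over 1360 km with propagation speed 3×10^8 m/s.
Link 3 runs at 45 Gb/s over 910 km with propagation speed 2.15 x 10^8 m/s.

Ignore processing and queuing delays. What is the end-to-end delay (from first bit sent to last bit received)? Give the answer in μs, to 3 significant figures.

L = 4000 × 8 = 32000 bits.
Transmission delay per hop = L/R = 32000/45000000000 = 0.711111 μs; 3 hops → 2.13333 μs.
Propagation delays (d/s per hop): 11500, 4533.33, 4232.56 μs; sum = 20265.9 μs.
End-to-end = 20300 μs.

20300 μs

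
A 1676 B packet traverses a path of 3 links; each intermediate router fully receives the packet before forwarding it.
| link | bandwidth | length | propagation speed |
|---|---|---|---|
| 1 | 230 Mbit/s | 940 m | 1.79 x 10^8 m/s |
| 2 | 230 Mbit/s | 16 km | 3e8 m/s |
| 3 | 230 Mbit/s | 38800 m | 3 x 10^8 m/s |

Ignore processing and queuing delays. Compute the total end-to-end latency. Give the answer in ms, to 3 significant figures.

L = 1676 × 8 = 13408 bits.
Transmission delay per hop = L/R = 13408/230000000 = 0.0582957 ms; 3 hops → 0.174887 ms.
Propagation delays (d/s per hop): 0.0052514, 0.0533333, 0.129333 ms; sum = 0.187918 ms.
End-to-end = 0.363 ms.

0.363 ms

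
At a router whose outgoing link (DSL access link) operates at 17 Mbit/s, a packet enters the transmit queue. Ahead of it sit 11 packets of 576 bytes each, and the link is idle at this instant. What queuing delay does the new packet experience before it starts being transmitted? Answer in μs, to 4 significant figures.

Each queued packet: L/R = 4608/17000000 = 271.059 μs.
11 queued → 2981.65 μs.
Queuing delay = 2982 μs.

2982 μs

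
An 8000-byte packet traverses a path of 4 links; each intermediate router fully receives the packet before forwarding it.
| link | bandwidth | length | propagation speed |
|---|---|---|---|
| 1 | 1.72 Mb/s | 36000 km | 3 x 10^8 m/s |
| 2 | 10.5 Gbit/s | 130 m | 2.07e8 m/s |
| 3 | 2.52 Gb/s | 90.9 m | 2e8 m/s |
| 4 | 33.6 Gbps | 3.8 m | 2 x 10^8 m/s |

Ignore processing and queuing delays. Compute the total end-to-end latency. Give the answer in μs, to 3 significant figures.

L = 8000 × 8 = 64000 bits.
Transmission delays (L/R per hop): 37209.3, 6.09524, 25.3968, 1.90476 μs; sum = 37242.7 μs.
Propagation delays (d/s per hop): 120000, 0.628019, 0.4545, 0.019 μs; sum = 120001 μs.
End-to-end = 157000 μs.

157000 μs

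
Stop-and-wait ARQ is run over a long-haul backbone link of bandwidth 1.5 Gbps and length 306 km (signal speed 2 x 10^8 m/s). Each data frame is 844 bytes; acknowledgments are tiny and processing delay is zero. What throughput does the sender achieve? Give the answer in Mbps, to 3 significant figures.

2.20 Mbps

t_tx = L/R = 6752/1500000000 = 4.50133e-06 s.
t_prop = 306000/200000000 = 0.00153 s; RTT = 0.00306 s.
Cycle = t_tx + RTT = 0.0030645 s.
Throughput = L / cycle = 6752 / 0.0030645 = 2.20 Mbps.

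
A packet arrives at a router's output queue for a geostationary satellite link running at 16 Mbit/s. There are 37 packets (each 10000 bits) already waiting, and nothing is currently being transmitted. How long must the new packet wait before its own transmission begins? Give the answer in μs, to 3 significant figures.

23100 μs

Each queued packet: L/R = 10000/16000000 = 625 μs.
37 queued → 23125 μs.
Queuing delay = 23100 μs.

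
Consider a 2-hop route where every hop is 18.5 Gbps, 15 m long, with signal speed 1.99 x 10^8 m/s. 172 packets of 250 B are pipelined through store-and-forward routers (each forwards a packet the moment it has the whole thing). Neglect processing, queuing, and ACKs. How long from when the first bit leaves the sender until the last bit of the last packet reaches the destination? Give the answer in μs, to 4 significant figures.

Per-hop transmission t_tx = L/R = 2000/18500000000 = 0.108108 μs.
Per-hop propagation t_prop = 15/199000000 = 0.0753769 μs.
Pipeline fill: first packet needs 2·t_tx to clear all hops; remaining 171 packets each add one t_tx.
Total = (2+172-1)·t_tx + 2·t_prop = 173·0.108108 + 2·0.0753769 = 18.85 μs.

18.85 μs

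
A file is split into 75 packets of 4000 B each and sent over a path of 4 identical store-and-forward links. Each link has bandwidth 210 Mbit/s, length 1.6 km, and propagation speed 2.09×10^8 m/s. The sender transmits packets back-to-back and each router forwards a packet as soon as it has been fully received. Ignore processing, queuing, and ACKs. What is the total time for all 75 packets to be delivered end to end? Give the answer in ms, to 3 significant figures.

Per-hop transmission t_tx = L/R = 32000/210000000 = 0.152381 ms.
Per-hop propagation t_prop = 1600/209000000 = 0.0076555 ms.
Pipeline fill: first packet needs 4·t_tx to clear all hops; remaining 74 packets each add one t_tx.
Total = (4+75-1)·t_tx + 4·t_prop = 78·0.152381 + 4·0.0076555 = 11.9 ms.

11.9 ms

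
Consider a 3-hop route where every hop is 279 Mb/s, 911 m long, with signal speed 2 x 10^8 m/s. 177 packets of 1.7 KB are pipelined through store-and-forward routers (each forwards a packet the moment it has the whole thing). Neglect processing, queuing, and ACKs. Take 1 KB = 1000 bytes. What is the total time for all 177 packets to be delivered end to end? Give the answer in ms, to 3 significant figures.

8.74 ms

Per-hop transmission t_tx = L/R = 13600/279000000 = 0.0487455 ms.
Per-hop propagation t_prop = 911/200000000 = 0.004555 ms.
Pipeline fill: first packet needs 3·t_tx to clear all hops; remaining 176 packets each add one t_tx.
Total = (3+177-1)·t_tx + 3·t_prop = 179·0.0487455 + 3·0.004555 = 8.74 ms.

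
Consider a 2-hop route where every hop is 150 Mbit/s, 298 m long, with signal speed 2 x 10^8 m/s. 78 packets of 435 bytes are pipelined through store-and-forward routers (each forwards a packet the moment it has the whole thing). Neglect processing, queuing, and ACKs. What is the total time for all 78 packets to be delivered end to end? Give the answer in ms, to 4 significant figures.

Per-hop transmission t_tx = L/R = 3480/150000000 = 0.0232 ms.
Per-hop propagation t_prop = 298/200000000 = 0.00149 ms.
Pipeline fill: first packet needs 2·t_tx to clear all hops; remaining 77 packets each add one t_tx.
Total = (2+78-1)·t_tx + 2·t_prop = 79·0.0232 + 2·0.00149 = 1.836 ms.

1.836 ms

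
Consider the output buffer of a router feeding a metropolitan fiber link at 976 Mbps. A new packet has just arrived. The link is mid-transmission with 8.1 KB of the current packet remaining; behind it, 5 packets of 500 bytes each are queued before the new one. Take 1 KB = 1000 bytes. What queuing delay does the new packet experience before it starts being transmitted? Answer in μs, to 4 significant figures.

Each queued packet: L/R = 4000/976000000 = 4.09836 μs.
5 queued → 20.4918 μs.
Plus remaining 64800 bits of current packet: 66.3934 μs.
Queuing delay = 86.89 μs.

86.89 μs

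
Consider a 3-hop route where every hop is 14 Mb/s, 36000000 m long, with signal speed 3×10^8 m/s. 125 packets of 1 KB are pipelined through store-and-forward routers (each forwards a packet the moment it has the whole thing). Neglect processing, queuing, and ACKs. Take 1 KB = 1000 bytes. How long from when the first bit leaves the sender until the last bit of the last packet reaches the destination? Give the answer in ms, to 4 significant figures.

Per-hop transmission t_tx = L/R = 8000/14000000 = 0.571429 ms.
Per-hop propagation t_prop = 36000000/300000000 = 120 ms.
Pipeline fill: first packet needs 3·t_tx to clear all hops; remaining 124 packets each add one t_tx.
Total = (3+125-1)·t_tx + 3·t_prop = 127·0.571429 + 3·120 = 432.6 ms.

432.6 ms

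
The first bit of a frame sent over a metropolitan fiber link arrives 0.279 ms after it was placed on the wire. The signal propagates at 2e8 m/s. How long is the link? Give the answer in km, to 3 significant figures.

d = s × t_prop = 200000000 × 0.000279 = 55.8 km.

55.8 km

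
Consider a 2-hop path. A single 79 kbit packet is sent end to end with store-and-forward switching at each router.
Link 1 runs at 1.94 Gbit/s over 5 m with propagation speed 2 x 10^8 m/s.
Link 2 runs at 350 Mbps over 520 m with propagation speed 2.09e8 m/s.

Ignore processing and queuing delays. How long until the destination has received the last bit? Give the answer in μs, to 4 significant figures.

L = 79000 bits.
Transmission delays (L/R per hop): 40.7216, 225.714 μs; sum = 266.436 μs.
Propagation delays (d/s per hop): 0.025, 2.48804 μs; sum = 2.51304 μs.
End-to-end = 268.9 μs.

268.9 μs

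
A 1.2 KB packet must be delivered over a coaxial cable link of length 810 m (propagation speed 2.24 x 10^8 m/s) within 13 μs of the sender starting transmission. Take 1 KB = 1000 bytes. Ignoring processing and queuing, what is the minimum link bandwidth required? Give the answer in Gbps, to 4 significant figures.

L = 9600 bits.
Propagation delay = 810 / 2.24e+08 = 3.61607 μs.
Transmission budget = 13 − 3.61607 = 9.38393 μs.
R ≥ L / t_tx = 9600 bits / 9.38393e-06 s = 1.023 Gbps.

1.023 Gbps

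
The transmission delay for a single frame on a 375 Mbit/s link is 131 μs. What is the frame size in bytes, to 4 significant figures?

L = R × t_tx = 375000000 b/s × 0.000131 s = 49125 bits.
In bytes: 49125 / 8 = 6141 bytes.

6141 bytes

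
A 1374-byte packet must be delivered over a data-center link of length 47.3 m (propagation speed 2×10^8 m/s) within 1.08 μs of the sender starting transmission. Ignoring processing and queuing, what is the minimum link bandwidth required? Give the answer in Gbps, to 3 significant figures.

L = 10992 bits.
Propagation delay = 47.3 / 200000000 = 0.2365 μs.
Transmission budget = 1.08 − 0.2365 = 0.8435 μs.
R ≥ L / t_tx = 10992 bits / 8.435e-07 s = 13.0 Gbps.

13.0 Gbps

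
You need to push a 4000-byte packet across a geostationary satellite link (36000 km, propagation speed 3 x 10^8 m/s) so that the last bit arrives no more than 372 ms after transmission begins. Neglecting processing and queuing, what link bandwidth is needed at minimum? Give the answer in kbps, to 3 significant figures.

127 kbps

L = 32000 bits.
Propagation delay = 36000000 / 300000000 = 120 ms.
Transmission budget = 372 − 120 = 252 ms.
R ≥ L / t_tx = 32000 bits / 0.252 s = 127 kbps.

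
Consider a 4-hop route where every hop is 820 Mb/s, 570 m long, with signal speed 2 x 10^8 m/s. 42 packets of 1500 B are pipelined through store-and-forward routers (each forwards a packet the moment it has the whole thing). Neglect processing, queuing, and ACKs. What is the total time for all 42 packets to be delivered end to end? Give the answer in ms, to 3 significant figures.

Per-hop transmission t_tx = L/R = 12000/820000000 = 0.0146341 ms.
Per-hop propagation t_prop = 570/200000000 = 0.00285 ms.
Pipeline fill: first packet needs 4·t_tx to clear all hops; remaining 41 packets each add one t_tx.
Total = (4+42-1)·t_tx + 4·t_prop = 45·0.0146341 + 4·0.00285 = 0.670 ms.

0.670 ms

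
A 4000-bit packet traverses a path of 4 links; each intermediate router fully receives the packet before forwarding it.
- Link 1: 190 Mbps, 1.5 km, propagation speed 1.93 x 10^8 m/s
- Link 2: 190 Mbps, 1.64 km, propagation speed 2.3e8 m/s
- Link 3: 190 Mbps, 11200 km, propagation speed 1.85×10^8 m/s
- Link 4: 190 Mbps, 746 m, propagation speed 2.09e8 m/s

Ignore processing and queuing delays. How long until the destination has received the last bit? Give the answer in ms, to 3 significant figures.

Transmission delay per hop = L/R = 4000/190000000 = 0.0210526 ms; 4 hops → 0.0842105 ms.
Propagation delays (d/s per hop): 0.00777202, 0.00713043, 60.5405, 0.00356938 ms; sum = 60.559 ms.
End-to-end = 60.6 ms.

60.6 ms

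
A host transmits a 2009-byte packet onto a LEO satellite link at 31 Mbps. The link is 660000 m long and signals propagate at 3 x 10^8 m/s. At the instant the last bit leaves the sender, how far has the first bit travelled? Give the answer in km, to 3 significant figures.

156 km

t_tx = L/R = 16072/31000000 = 0.000518452 s.
Distance = s × t_tx = 300000000 × 0.000518452 = 156 km.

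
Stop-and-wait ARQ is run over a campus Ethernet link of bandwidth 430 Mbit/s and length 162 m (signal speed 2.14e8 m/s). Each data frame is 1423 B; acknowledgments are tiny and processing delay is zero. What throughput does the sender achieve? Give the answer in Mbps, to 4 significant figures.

406.7 Mbps

t_tx = L/R = 11384/430000000 = 2.64744e-05 s.
t_prop = 162/214000000 = 7.57009e-07 s; RTT = 1.51402e-06 s.
Cycle = t_tx + RTT = 2.79884e-05 s.
Throughput = L / cycle = 11384 / 2.79884e-05 = 406.7 Mbps.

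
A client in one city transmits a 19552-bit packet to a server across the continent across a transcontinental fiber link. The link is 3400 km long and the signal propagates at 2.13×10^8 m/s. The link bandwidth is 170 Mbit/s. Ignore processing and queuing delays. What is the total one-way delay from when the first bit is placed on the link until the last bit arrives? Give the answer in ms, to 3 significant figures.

16.1 ms

Transmission delay = L/R = 19552 / 170000000 = 0.115012 ms.
Propagation delay = d/s = 3400000 m / 213000000 m/s = 15.9624 ms.
Total = 16.1 ms.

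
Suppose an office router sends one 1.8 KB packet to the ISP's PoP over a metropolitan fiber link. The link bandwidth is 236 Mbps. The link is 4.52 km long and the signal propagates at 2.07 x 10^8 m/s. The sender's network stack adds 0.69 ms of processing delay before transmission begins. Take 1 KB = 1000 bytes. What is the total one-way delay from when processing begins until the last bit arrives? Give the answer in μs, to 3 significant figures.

773 μs

L = 14400 bits.
Transmission delay = L/R = 14400 / 236000000 = 61.0169 μs.
Propagation delay = d/s = 4520 m / 2.07e+08 m/s = 21.8357 μs.
Plus processing delay 0.69 ms = 690 μs.
Total = 773 μs.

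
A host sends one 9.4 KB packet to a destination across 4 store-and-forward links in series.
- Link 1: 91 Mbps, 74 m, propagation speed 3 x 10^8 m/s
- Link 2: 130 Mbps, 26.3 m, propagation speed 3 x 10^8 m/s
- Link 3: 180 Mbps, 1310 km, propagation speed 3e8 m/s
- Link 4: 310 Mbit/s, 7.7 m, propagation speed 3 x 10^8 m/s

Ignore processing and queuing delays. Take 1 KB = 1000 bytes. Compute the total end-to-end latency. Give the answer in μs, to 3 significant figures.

L = 75200 bits.
Transmission delays (L/R per hop): 826.374, 578.462, 417.778, 242.581 μs; sum = 2065.19 μs.
Propagation delays (d/s per hop): 0.246667, 0.0876667, 4366.67, 0.0256667 μs; sum = 4367.03 μs.
End-to-end = 6430 μs.

6430 μs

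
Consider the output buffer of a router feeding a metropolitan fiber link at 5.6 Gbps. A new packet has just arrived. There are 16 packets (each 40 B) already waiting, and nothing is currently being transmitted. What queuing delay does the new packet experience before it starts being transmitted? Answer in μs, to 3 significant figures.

Each queued packet: L/R = 320/5600000000 = 0.0571429 μs.
16 queued → 0.914286 μs.
Queuing delay = 0.914 μs.

0.914 μs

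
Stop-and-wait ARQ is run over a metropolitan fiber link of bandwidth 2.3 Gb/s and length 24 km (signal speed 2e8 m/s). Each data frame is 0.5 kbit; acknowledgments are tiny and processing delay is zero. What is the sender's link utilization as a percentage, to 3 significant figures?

t_tx = L/R = 500/2300000000 = 2.17391e-07 s.
t_prop = 24000/200000000 = 0.00012 s; RTT = 0.00024 s.
Cycle = t_tx + RTT = 0.000240217 s.
Utilization = t_tx / cycle = 2.17391e-07/0.000240217 = 0.0905 %.

0.0905 %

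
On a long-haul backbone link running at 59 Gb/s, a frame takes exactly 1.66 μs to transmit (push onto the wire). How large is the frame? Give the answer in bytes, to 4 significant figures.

L = R × t_tx = 59000000000 b/s × 1.66e-06 s = 97940 bits.
In bytes: 97940 / 8 = 12240 bytes.

12240 bytes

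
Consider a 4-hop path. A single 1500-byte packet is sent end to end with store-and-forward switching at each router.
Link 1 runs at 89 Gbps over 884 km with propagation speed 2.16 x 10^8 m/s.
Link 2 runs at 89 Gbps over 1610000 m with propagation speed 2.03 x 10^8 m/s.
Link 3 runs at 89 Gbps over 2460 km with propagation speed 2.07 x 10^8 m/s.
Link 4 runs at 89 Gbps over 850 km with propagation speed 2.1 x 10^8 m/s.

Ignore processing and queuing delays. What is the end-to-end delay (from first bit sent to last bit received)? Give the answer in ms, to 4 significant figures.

27.96 ms

L = 1500 × 8 = 12000 bits.
Transmission delay per hop = L/R = 12000/89000000000 = 0.000134831 ms; 4 hops → 0.000539326 ms.
Propagation delays (d/s per hop): 4.09259, 7.93103, 11.8841, 4.04762 ms; sum = 27.9553 ms.
End-to-end = 27.96 ms.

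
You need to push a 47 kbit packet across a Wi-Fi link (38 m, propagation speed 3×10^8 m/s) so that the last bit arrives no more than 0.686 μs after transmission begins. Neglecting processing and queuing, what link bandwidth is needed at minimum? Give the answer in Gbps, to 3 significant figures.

Propagation delay = 38 / 300000000 = 0.126667 μs.
Transmission budget = 0.686 − 0.126667 = 0.559333 μs.
R ≥ L / t_tx = 47000 bits / 5.59333e-07 s = 84.0 Gbps.

84.0 Gbps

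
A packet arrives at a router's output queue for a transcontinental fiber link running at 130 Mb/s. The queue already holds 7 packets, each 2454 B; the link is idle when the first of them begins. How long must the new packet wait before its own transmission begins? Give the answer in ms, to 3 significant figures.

Each queued packet: L/R = 19632/130000000 = 0.151015 ms.
7 queued → 1.05711 ms.
Queuing delay = 1.06 ms.

1.06 ms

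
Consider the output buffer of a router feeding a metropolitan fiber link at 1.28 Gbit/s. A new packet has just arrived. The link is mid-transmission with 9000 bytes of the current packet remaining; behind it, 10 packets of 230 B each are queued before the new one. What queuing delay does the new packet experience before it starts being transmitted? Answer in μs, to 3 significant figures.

Each queued packet: L/R = 1840/1280000000 = 1.4375 μs.
10 queued → 14.375 μs.
Plus remaining 72000 bits of current packet: 56.25 μs.
Queuing delay = 70.6 μs.

70.6 μs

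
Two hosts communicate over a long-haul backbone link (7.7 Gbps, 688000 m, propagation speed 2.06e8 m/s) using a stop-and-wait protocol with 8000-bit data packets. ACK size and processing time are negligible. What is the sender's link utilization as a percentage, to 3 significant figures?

t_tx = L/R = 8000/7700000000 = 1.03896e-06 s.
t_prop = 688000/206000000 = 0.00333981 s; RTT = 0.00667961 s.
Cycle = t_tx + RTT = 0.00668065 s.
Utilization = t_tx / cycle = 1.03896e-06/0.00668065 = 0.0156 %.

0.0156 %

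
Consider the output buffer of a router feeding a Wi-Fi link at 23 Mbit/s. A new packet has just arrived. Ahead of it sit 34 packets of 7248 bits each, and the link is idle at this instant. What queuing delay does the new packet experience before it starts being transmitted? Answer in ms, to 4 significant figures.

Each queued packet: L/R = 7248/23000000 = 0.31513 ms.
34 queued → 10.7144 ms.
Queuing delay = 10.71 ms.

10.71 ms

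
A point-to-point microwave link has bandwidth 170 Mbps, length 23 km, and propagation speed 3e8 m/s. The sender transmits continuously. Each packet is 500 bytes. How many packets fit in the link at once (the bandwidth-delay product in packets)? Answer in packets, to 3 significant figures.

Propagation delay = 23000 / 300000000 = 7.66667e-05 s.
BDP = R × t_prop = 170000000 × 7.66667e-05 = 13033.3 bits.
In packets of 4000 bits: 3.26 packets.

3.26 packets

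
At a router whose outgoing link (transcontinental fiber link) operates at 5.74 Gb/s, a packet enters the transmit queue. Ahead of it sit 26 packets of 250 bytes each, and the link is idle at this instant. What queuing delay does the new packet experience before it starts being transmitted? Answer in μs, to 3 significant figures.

Each queued packet: L/R = 2000/5740000000 = 0.348432 μs.
26 queued → 9.05923 μs.
Queuing delay = 9.06 μs.

9.06 μs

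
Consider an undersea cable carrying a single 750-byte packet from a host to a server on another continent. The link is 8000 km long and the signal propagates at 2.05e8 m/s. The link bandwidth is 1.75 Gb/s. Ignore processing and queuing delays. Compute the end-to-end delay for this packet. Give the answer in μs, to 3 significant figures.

39000 μs

L = 750 × 8 = 6000 bits.
Transmission delay = L/R = 6000 / 1750000000 = 3.42857 μs.
Propagation delay = d/s = 8000000 m / 2.05e+08 m/s = 39024.4 μs.
Total = 39000 μs.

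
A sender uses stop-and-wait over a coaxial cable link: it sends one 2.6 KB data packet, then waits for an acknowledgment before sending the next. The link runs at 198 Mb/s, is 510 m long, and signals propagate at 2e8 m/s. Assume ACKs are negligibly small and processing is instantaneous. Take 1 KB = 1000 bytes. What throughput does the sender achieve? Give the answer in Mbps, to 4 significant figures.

t_tx = L/R = 20800/198000000 = 0.000105051 s.
t_prop = 510/200000000 = 2.55e-06 s; RTT = 5.1e-06 s.
Cycle = t_tx + RTT = 0.000110151 s.
Throughput = L / cycle = 20800 / 0.000110151 = 188.8 Mbps.

188.8 Mbps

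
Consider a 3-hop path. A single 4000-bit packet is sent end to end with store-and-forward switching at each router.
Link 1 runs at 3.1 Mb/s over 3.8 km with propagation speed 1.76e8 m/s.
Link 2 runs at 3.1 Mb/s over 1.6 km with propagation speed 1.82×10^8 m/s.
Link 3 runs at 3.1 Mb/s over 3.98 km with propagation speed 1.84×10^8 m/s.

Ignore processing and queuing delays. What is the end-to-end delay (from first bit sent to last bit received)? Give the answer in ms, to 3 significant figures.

3.92 ms

Transmission delay per hop = L/R = 4000/3100000 = 1.29032 ms; 3 hops → 3.87097 ms.
Propagation delays (d/s per hop): 0.0215909, 0.00879121, 0.0216304 ms; sum = 0.0520126 ms.
End-to-end = 3.92 ms.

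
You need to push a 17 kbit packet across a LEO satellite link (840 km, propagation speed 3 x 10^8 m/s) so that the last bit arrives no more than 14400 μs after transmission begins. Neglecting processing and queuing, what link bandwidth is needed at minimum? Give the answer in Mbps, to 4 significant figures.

1.466 Mbps

Propagation delay = 840000 / 300000000 = 2800 μs.
Transmission budget = 14400 − 2800 = 11600 μs.
R ≥ L / t_tx = 17000 bits / 0.0116 s = 1.466 Mbps.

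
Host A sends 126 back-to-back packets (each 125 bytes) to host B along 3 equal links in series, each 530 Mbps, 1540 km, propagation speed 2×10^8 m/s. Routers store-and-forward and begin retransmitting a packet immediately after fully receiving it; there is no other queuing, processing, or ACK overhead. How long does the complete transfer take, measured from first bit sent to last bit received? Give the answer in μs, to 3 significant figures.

23300 μs

Per-hop transmission t_tx = L/R = 1000/530000000 = 1.88679 μs.
Per-hop propagation t_prop = 1540000/200000000 = 7700 μs.
Pipeline fill: first packet needs 3·t_tx to clear all hops; remaining 125 packets each add one t_tx.
Total = (3+126-1)·t_tx + 3·t_prop = 128·1.88679 + 3·7700 = 23300 μs.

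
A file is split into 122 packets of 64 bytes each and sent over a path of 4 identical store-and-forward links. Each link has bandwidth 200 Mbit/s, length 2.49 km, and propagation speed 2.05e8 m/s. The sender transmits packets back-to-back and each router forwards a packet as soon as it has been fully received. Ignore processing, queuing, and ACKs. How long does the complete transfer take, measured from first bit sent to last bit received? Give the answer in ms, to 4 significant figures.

Per-hop transmission t_tx = L/R = 512/200000000 = 0.00256 ms.
Per-hop propagation t_prop = 2490/2.05e+08 = 0.0121463 ms.
Pipeline fill: first packet needs 4·t_tx to clear all hops; remaining 121 packets each add one t_tx.
Total = (4+122-1)·t_tx + 4·t_prop = 125·0.00256 + 4·0.0121463 = 0.3686 ms.

0.3686 ms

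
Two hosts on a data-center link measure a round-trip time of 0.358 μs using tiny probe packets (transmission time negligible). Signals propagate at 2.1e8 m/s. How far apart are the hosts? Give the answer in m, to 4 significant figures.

37.59 m

One-way propagation = RTT/2 = 0.179 μs.
d = s × t = 210000000 × 1.79e-07 = 37.59 m.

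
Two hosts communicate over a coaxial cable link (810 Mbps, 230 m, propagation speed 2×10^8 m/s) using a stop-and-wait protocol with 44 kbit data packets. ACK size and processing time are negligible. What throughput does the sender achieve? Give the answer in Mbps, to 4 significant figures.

777.1 Mbps

t_tx = L/R = 44000/810000000 = 5.4321e-05 s.
t_prop = 230/200000000 = 1.15e-06 s; RTT = 2.3e-06 s.
Cycle = t_tx + RTT = 5.6621e-05 s.
Throughput = L / cycle = 44000 / 5.6621e-05 = 777.1 Mbps.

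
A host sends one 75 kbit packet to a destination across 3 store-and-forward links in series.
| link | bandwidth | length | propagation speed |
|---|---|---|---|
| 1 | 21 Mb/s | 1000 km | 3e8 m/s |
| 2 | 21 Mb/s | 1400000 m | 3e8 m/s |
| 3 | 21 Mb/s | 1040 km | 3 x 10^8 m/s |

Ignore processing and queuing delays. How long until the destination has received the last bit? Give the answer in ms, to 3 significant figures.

22.2 ms

L = 75000 bits.
Transmission delay per hop = L/R = 75000/21000000 = 3.57143 ms; 3 hops → 10.7143 ms.
Propagation delays (d/s per hop): 3.33333, 4.66667, 3.46667 ms; sum = 11.4667 ms.
End-to-end = 22.2 ms.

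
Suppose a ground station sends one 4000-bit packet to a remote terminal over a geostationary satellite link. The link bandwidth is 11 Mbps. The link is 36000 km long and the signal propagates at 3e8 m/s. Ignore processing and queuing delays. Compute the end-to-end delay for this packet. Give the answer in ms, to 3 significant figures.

Transmission delay = L/R = 4000 / 11000000 = 0.363636 ms.
Propagation delay = d/s = 36000000 m / 300000000 m/s = 120 ms.
Total = 120 ms.

120 ms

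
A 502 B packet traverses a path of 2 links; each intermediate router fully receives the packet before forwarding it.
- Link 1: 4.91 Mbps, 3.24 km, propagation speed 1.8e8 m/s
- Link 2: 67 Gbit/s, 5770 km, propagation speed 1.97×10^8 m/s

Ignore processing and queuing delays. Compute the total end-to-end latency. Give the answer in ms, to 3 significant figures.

L = 502 × 8 = 4016 bits.
Transmission delays (L/R per hop): 0.817923, 5.99403e-05 ms; sum = 0.817983 ms.
Propagation delays (d/s per hop): 0.018, 29.2893 ms; sum = 29.3073 ms.
End-to-end = 30.1 ms.

30.1 ms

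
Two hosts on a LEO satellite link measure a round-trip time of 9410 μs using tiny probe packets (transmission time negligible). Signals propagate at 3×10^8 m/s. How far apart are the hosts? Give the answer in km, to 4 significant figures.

1412 km

One-way propagation = RTT/2 = 4705 μs.
d = s × t = 300000000 × 0.004705 = 1412 km.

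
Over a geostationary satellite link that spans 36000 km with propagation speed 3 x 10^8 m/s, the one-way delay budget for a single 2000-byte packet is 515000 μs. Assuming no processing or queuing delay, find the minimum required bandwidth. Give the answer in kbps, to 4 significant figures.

40.51 kbps

L = 16000 bits.
Propagation delay = 36000000 / 300000000 = 120000 μs.
Transmission budget = 515000 − 120000 = 395000 μs.
R ≥ L / t_tx = 16000 bits / 0.395 s = 40.51 kbps.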